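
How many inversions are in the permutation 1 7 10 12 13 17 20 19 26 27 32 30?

For each element, count later entries that are smaller:
1 → none → 0
7 → none → 0
10 → none → 0
12 → none → 0
13 → none → 0
17 → none → 0
20 → 19 → 1
19 → none → 0
26 → none → 0
27 → none → 0
32 → 30 → 1
30 → none → 0
Sum: 0 + 0 + 0 + 0 + 0 + 0 + 1 + 0 + 0 + 0 + 1 + 0 = 2

2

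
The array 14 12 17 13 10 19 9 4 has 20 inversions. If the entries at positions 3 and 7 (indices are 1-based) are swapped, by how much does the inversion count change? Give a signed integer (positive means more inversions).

Positions 3 and 7 hold 17 and 9; after swapping, the array is [14, 12, 9, 13, 10, 19, 17, 4].
Sweep left to right; for each value list the smaller values that follow it:
14 → 12, 9, 13, 10, 4 → 5
12 → 9, 10, 4 → 3
9 → 4 → 1
13 → 10, 4 → 2
10 → 4 → 1
19 → 17, 4 → 2
17 → 4 → 1
4 → none → 0
Sum: 5 + 3 + 1 + 2 + 1 + 2 + 1 + 0 = 15
Change: 15 − 20 = -5

-5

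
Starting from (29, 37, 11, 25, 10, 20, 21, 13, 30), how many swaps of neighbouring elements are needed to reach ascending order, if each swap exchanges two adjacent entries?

Minimum adjacent swaps = number of inversions (each swap of adjacent out-of-order elements removes one inversion and no swap can remove more).
Count inversions — for each element, later elements that are smaller:
29: 11, 25, 10, 20, 21, 13 → 6
37: 11, 25, 10, 20, 21, 13, 30 → 7
11: 10 → 1
25: 10, 20, 21, 13 → 4
10: none → 0
20: 13 → 1
21: 13 → 1
13: none → 0
30: none → 0
Total inversions: 6 + 7 + 1 + 4 + 0 + 1 + 1 + 0 + 0 = 20

20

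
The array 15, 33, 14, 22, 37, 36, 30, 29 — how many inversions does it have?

Element-by-element contributions:
15: 1
33: 4
14: 0
22: 0
37: 3
36: 2
30: 1
29: 0
Sum: 1 + 4 + 0 + 0 + 3 + 2 + 1 + 0 = 11

11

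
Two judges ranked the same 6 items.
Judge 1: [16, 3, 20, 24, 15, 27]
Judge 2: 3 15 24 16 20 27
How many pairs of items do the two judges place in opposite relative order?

Assign each item its position (1..6) in the first ordering, then rewrite the second ordering as that position sequence:
positions: 16→1, 3→2, 20→3, 24→4, 15→5, 27→6
second ordering as positions: [2, 5, 4, 1, 3, 6]
Discordant pairs = inversions in this position sequence.
2: 1 → 1
5: 4, 1, 3 → 3
4: 1, 3 → 2
1: 0
3: 0
6: 0
Total: 1 + 3 + 2 + 0 + 0 + 0 = 6

There are 6 discordant pairs.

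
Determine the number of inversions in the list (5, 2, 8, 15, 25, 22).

Listing every pair i<j with a[i]>a[j] (using 0-based positions):
(0,1): 5 > 2
(4,5): 25 > 22
That's 2 pairs.

2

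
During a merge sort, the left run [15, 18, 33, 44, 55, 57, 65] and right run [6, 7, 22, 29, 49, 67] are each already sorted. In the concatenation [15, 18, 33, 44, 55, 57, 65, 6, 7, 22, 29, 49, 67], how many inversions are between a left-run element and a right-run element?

27

Take each right-half value and tally the left-half values above it:
r = 6: 15, 18, 33, 44, 55, 57, 65 → 7
r = 7: 15, 18, 33, 44, 55, 57, 65 → 7
r = 22: 33, 44, 55, 57, 65 → 5
r = 29: 33, 44, 55, 57, 65 → 5
r = 49: 55, 57, 65 → 3
r = 67: none → 0
Cross-inversions: 7 + 7 + 5 + 5 + 3 + 0 = 27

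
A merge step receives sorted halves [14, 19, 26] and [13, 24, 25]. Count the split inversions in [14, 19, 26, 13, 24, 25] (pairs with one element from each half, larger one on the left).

Take each right-half value and tally the left-half values above it:
r = 13: 14, 19, 26 → 3
r = 24: 26 → 1
r = 25: 26 → 1
Cross-inversions: 3 + 1 + 1 = 5

5 split inversions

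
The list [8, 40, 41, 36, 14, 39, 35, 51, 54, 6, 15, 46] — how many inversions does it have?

29 inversions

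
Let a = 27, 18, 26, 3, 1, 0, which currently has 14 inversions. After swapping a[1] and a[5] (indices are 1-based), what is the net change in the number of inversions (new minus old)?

Positions 1 and 5 hold 27 and 1; after swapping, the array is [1, 18, 26, 3, 27, 0].
Count, for each position, how many later elements it exceeds:
1: 1
18: 2
26: 2
3: 1
27: 1
0: 0
Sum: 1 + 2 + 2 + 1 + 1 + 0 = 7
Change: 7 − 14 = -7

-7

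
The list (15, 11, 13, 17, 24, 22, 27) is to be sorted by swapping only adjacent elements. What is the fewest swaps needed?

Each adjacent swap fixes exactly one inversion, so the minimum swap count equals the number of inversions.
Count inversions — for each element, later elements that are smaller:
15: 11, 13 → 2
11: none → 0
13: none → 0
17: none → 0
24: 22 → 1
22: none → 0
27: none → 0
Total inversions: 2 + 0 + 0 + 0 + 1 + 0 + 0 = 3

3 adjacent swaps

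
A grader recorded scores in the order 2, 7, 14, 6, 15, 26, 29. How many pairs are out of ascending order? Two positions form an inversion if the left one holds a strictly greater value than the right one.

2

Out-of-order index pairs (1-indexed):
(2,4): 7 > 6
(3,4): 14 > 6
That's 2 pairs.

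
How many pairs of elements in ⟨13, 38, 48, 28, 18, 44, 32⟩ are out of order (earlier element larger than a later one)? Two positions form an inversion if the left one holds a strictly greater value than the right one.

Out-of-order pairs: 9

Inversion pairs (indices are 1-based):
(2,4): 38 > 28
(2,5): 38 > 18
(2,7): 38 > 32
(3,4): 48 > 28
(3,5): 48 > 18
(3,6): 48 > 44
(3,7): 48 > 32
(4,5): 28 > 18
(6,7): 44 > 32
That's 9 pairs.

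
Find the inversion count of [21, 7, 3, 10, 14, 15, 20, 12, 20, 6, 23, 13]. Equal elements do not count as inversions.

26

Count, for each position, how many later elements it exceeds:
21: 10
7: 2
3: 0
10: 1
14: 3
15: 3
20: 3
12: 1
20: 2
6: 0
23: 1
13: 0
Sum: 10 + 2 + 0 + 1 + 3 + 3 + 3 + 1 + 2 + 0 + 1 + 0 = 26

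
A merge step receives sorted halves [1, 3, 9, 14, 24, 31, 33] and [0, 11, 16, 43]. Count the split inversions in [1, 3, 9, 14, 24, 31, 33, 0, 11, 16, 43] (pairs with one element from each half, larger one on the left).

Take each right-half value and tally the left-half values above it:
r = 0: 1, 3, 9, 14, 24, 31, 33 → 7
r = 11: 14, 24, 31, 33 → 4
r = 16: 24, 31, 33 → 3
r = 43: none → 0
Cross-inversions: 7 + 4 + 3 + 0 = 14

14 cross-inversions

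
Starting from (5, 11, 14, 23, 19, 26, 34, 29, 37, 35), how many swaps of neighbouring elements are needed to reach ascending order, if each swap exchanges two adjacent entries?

Each adjacent swap fixes exactly one inversion, so the minimum swap count equals the number of inversions.
Count inversions — for each element, later elements that are smaller:
5: none → 0
11: none → 0
14: none → 0
23: 19 → 1
19: none → 0
26: none → 0
34: 29 → 1
29: none → 0
37: 35 → 1
35: none → 0
Total inversions: 0 + 0 + 0 + 1 + 0 + 0 + 1 + 0 + 1 + 0 = 3

Swaps: 3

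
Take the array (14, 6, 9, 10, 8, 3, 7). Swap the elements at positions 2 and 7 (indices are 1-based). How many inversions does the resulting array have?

16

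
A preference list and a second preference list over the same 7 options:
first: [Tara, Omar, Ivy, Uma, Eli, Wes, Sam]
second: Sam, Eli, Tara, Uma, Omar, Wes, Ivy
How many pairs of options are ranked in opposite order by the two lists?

Assign each item its position (1..7) in the first ordering, then rewrite the second ordering as that position sequence:
positions: Tara→1, Omar→2, Ivy→3, Uma→4, Eli→5, Wes→6, Sam→7
second ordering as positions: [7, 5, 1, 4, 2, 6, 3]
Discordant pairs = inversions in this position sequence.
7: 5, 1, 4, 2, 6, 3 → 6
5: 1, 4, 2, 3 → 4
1: 0
4: 2, 3 → 2
2: 0
6: 3 → 1
3: 0
Total: 6 + 4 + 0 + 2 + 0 + 1 + 0 = 13

13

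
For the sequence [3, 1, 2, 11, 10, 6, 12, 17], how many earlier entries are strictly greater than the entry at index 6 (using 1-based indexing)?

The element at index 6 is 6.
Elements before it: 3, 1, 2, 11, 10
Those larger than 6: 11, 10

2 such elements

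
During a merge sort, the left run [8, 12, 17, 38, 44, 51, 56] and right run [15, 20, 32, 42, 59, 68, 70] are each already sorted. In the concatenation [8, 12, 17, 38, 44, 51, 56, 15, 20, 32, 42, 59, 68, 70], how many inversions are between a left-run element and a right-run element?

16 split inversions

Take each right-half value and tally the left-half values above it:
r = 15: 17, 38, 44, 51, 56 → 5
r = 20: 38, 44, 51, 56 → 4
r = 32: 38, 44, 51, 56 → 4
r = 42: 44, 51, 56 → 3
r = 59: none → 0
r = 68: none → 0
r = 70: none → 0
Cross-inversions: 5 + 4 + 4 + 3 + 0 + 0 + 0 = 16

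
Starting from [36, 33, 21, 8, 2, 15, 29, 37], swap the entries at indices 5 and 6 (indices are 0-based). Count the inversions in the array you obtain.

Positions 5 and 6 hold 15 and 29; after swapping, the array is [36, 33, 21, 8, 2, 29, 15, 37].
Element-by-element contributions:
36 → 33, 21, 8, 2, 29, 15 → 6
33 → 21, 8, 2, 29, 15 → 5
21 → 8, 2, 15 → 3
8 → 2 → 1
2 → none → 0
29 → 15 → 1
15 → none → 0
37 → none → 0
Sum: 6 + 5 + 3 + 1 + 0 + 1 + 0 + 0 = 16

16 inversions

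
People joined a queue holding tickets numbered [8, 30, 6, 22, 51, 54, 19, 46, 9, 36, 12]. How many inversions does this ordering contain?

For each element, count later entries that are smaller:
8: 1
30: 5
6: 0
22: 3
51: 5
54: 5
19: 2
46: 3
9: 0
36: 1
12: 0
Sum: 1 + 5 + 0 + 3 + 5 + 5 + 2 + 3 + 0 + 1 + 0 = 25

25 out-of-order pairs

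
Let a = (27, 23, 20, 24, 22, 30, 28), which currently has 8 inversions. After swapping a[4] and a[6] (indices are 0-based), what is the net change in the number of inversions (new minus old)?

+1

Positions 4 and 6 hold 22 and 28; after swapping, the array is [27, 23, 20, 24, 28, 30, 22].
For each element, count later entries that are smaller:
27: 4
23: 2
20: 0
24: 1
28: 1
30: 1
22: 0
Sum: 4 + 2 + 0 + 1 + 1 + 1 + 0 = 9
Change: 9 − 8 = +1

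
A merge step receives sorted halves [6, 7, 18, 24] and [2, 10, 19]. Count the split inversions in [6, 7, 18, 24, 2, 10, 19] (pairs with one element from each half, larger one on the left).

Take each right-half value and tally the left-half values above it:
r = 2: 6, 7, 18, 24 → 4
r = 10: 18, 24 → 2
r = 19: 24 → 1
Cross-inversions: 4 + 2 + 1 = 7

7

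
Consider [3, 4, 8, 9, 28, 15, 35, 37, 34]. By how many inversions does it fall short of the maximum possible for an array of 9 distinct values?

Maximum inversions for 9 distinct elements is C(9, 2) = 9·8/2 = 36.
Current inversions — for each element, count later smaller elements:
3: 0
4: 0
8: 0
9: 0
28: 1
15: 0
35: 1
37: 1
34: 0
Current total: 0 + 0 + 0 + 0 + 1 + 0 + 1 + 1 + 0 = 3
Shortfall: 36 − 3 = 33

33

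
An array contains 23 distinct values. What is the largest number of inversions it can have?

253 inversions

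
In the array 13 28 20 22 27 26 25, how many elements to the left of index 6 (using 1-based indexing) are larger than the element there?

2

The element at index 6 is 26.
Elements before it: 13, 28, 20, 22, 27
Those larger than 26: 28, 27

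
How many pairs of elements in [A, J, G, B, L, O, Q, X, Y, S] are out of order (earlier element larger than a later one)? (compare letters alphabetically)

Inversions: 5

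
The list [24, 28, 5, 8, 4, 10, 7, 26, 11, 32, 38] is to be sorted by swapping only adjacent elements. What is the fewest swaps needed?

18 swaps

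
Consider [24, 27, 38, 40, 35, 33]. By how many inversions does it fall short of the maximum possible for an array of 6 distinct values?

10 inversions short

Maximum inversions for 6 distinct elements is C(6, 2) = 6·5/2 = 15.
Current inversions — for each element, count later smaller elements:
24: 0
27: 0
38: 2
40: 2
35: 1
33: 0
Current total: 0 + 0 + 2 + 2 + 1 + 0 = 5
Shortfall: 15 − 5 = 10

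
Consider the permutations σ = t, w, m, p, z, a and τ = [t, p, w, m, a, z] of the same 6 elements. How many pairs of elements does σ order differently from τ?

Assign each item its position (1..6) in the first ordering, then rewrite the second ordering as that position sequence:
positions: t→1, w→2, m→3, p→4, z→5, a→6
second ordering as positions: [1, 4, 2, 3, 6, 5]
Discordant pairs = inversions in this position sequence.
1: 0
4: 2, 3 → 2
2: 0
3: 0
6: 5 → 1
5: 0
Total: 0 + 2 + 0 + 0 + 1 + 0 = 3

Discordant pairs: 3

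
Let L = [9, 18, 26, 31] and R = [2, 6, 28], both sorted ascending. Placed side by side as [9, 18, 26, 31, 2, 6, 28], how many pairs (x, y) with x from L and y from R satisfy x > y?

Split inversions: 9

For each element r of the right run, count left-run elements greater than r:
r = 2: 9, 18, 26, 31 → 4
r = 6: 9, 18, 26, 31 → 4
r = 28: 31 → 1
Cross-inversions: 4 + 4 + 1 = 9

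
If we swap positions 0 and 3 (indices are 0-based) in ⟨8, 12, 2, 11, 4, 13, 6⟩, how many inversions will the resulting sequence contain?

11

Positions 0 and 3 hold 8 and 11; after swapping, the array is [11, 12, 2, 8, 4, 13, 6].
Element-by-element contributions:
11 → 2, 8, 4, 6 → 4
12 → 2, 8, 4, 6 → 4
2 → none → 0
8 → 4, 6 → 2
4 → none → 0
13 → 6 → 1
6 → none → 0
Sum: 4 + 4 + 0 + 2 + 0 + 1 + 0 = 11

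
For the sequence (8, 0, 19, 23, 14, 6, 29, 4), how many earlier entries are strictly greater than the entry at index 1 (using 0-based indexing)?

1

The element at index 1 is 0.
Elements before it: 8
Those larger than 0: 8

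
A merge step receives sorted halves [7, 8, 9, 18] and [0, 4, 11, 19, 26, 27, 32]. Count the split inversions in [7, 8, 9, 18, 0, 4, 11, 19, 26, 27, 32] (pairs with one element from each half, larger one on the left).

9 cross-inversions

For each element r of the right run, count left-run elements greater than r:
r = 0: 7, 8, 9, 18 → 4
r = 4: 7, 8, 9, 18 → 4
r = 11: 18 → 1
r = 19: none → 0
r = 26: none → 0
r = 27: none → 0
r = 32: none → 0
Cross-inversions: 4 + 4 + 1 + 0 + 0 + 0 + 0 = 9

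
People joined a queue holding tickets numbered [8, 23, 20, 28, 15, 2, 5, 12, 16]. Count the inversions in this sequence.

Count, for each position, how many later elements it exceeds:
8 → 2, 5 → 2
23 → 20, 15, 2, 5, 12, 16 → 6
20 → 15, 2, 5, 12, 16 → 5
28 → 15, 2, 5, 12, 16 → 5
15 → 2, 5, 12 → 3
2 → none → 0
5 → none → 0
12 → none → 0
16 → none → 0
Sum: 2 + 6 + 5 + 5 + 3 + 0 + 0 + 0 + 0 = 21

21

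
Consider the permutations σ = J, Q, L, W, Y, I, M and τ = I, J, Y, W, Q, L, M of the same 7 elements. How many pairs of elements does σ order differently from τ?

10

Assign each item its position (1..7) in the first ordering, then rewrite the second ordering as that position sequence:
positions: J→1, Q→2, L→3, W→4, Y→5, I→6, M→7
second ordering as positions: [6, 1, 5, 4, 2, 3, 7]
Discordant pairs = inversions in this position sequence.
6: 1, 5, 4, 2, 3 → 5
1: 0
5: 4, 2, 3 → 3
4: 2, 3 → 2
2: 0
3: 0
7: 0
Total: 5 + 0 + 3 + 2 + 0 + 0 + 0 = 10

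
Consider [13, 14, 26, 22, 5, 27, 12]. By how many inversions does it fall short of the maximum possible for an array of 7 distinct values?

Maximum inversions for 7 distinct elements is C(7, 2) = 7·6/2 = 21.
Current inversions — for each element, count later smaller elements:
13: 2
14: 2
26: 3
22: 2
5: 0
27: 1
12: 0
Current total: 2 + 2 + 3 + 2 + 0 + 1 + 0 = 10
Shortfall: 21 − 10 = 11

11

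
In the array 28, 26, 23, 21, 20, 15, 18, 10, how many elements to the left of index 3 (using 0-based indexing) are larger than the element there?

The element at index 3 is 21.
Elements before it: 28, 26, 23
Those larger than 21: 28, 26, 23

3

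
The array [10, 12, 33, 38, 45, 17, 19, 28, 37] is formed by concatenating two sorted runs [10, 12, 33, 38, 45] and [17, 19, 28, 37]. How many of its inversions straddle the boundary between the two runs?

11

Count, for every r in R, how many entries of L exceed r:
r = 17: 33, 38, 45 → 3
r = 19: 33, 38, 45 → 3
r = 28: 33, 38, 45 → 3
r = 37: 38, 45 → 2
Cross-inversions: 3 + 3 + 3 + 2 = 11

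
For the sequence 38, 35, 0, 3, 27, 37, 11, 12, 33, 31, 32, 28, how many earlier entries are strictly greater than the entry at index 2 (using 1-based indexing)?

1

The element at index 2 is 35.
Elements before it: 38
Those larger than 35: 38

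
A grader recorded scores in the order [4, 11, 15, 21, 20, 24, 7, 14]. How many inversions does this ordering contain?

For each element, count later entries that are smaller:
4 → none → 0
11 → 7 → 1
15 → 7, 14 → 2
21 → 20, 7, 14 → 3
20 → 7, 14 → 2
24 → 7, 14 → 2
7 → none → 0
14 → none → 0
Sum: 0 + 1 + 2 + 3 + 2 + 2 + 0 + 0 = 10

10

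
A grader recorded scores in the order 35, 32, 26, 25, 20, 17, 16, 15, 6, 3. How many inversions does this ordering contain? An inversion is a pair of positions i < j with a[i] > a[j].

Count, for each position, how many later elements it exceeds:
35: 9
32: 8
26: 7
25: 6
20: 5
17: 4
16: 3
15: 2
6: 1
3: 0
Sum: 9 + 8 + 7 + 6 + 5 + 4 + 3 + 2 + 1 + 0 = 45

45 out-of-order pairs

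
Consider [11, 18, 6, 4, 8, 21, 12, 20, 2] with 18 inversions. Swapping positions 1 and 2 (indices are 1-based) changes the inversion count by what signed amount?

Positions 1 and 2 hold 11 and 18; after swapping, the array is [18, 11, 6, 4, 8, 21, 12, 20, 2].
For each element, count later entries that are smaller:
18: 6
11: 4
6: 2
4: 1
8: 1
21: 3
12: 1
20: 1
2: 0
Sum: 6 + 4 + 2 + 1 + 1 + 3 + 1 + 1 + 0 = 19
Change: 19 − 18 = +1

+1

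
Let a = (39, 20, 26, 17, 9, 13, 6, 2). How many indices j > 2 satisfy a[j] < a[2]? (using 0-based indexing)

5 such elements

The element at index 2 is 26.
Elements after it: 17, 9, 13, 6, 2
Those smaller than 26: 17, 9, 13, 6, 2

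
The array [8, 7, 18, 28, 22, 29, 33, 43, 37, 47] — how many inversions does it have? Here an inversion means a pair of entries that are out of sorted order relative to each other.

For each element, count later entries that are smaller:
8: 1
7: 0
18: 0
28: 1
22: 0
29: 0
33: 0
43: 1
37: 0
47: 0
Sum: 1 + 0 + 0 + 1 + 0 + 0 + 0 + 1 + 0 + 0 = 3

3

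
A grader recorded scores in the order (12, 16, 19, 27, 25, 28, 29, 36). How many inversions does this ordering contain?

There is 1 inversion.

For each element, count later entries that are smaller:
12 → none → 0
16 → none → 0
19 → none → 0
27 → 25 → 1
25 → none → 0
28 → none → 0
29 → none → 0
36 → none → 0
Sum: 0 + 0 + 0 + 1 + 0 + 0 + 0 + 0 = 1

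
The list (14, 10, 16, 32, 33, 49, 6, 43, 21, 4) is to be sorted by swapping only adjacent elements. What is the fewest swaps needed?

21

The minimum number of adjacent swaps to sort an array equals its inversion count, since every such swap removes exactly one inversion.
Count inversions — for each element, later elements that are smaller:
14: 10, 6, 4 → 3
10: 6, 4 → 2
16: 6, 4 → 2
32: 6, 21, 4 → 3
33: 6, 21, 4 → 3
49: 6, 43, 21, 4 → 4
6: 4 → 1
43: 21, 4 → 2
21: 4 → 1
4: none → 0
Total inversions: 3 + 2 + 2 + 3 + 3 + 4 + 1 + 2 + 1 + 0 = 21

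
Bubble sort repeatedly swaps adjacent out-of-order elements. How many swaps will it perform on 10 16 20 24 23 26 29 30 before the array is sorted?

Each adjacent swap fixes exactly one inversion, so the minimum swap count equals the number of inversions.
Count inversions — for each element, later elements that are smaller:
10: none → 0
16: none → 0
20: none → 0
24: 23 → 1
23: none → 0
26: none → 0
29: none → 0
30: none → 0
Total inversions: 0 + 0 + 0 + 1 + 0 + 0 + 0 + 0 = 1

There is 1 swap.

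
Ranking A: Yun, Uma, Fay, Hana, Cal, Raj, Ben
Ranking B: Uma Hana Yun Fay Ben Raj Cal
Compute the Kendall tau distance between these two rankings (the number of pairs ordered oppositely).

Assign each item its position (1..7) in the first ordering, then rewrite the second ordering as that position sequence:
positions: Yun→1, Uma→2, Fay→3, Hana→4, Cal→5, Raj→6, Ben→7
second ordering as positions: [2, 4, 1, 3, 7, 6, 5]
Discordant pairs = inversions in this position sequence.
2: 1 → 1
4: 1, 3 → 2
1: 0
3: 0
7: 6, 5 → 2
6: 5 → 1
5: 0
Total: 1 + 2 + 0 + 0 + 2 + 1 + 0 = 6

6 discordant pairs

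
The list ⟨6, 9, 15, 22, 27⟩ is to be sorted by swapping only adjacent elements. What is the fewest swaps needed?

Each adjacent swap fixes exactly one inversion, so the minimum swap count equals the number of inversions.
Count inversions — for each element, later elements that are smaller:
6: none → 0
9: none → 0
15: none → 0
22: none → 0
27: none → 0
Total inversions: 0 + 0 + 0 + 0 + 0 = 0

0 swaps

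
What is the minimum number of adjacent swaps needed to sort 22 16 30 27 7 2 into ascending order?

The minimum number of adjacent swaps to sort an array equals its inversion count, since every such swap removes exactly one inversion.
Count inversions — for each element, later elements that are smaller:
22: 16, 7, 2 → 3
16: 7, 2 → 2
30: 27, 7, 2 → 3
27: 7, 2 → 2
7: 2 → 1
2: none → 0
Total inversions: 3 + 2 + 3 + 2 + 1 + 0 = 11

11 adjacent swaps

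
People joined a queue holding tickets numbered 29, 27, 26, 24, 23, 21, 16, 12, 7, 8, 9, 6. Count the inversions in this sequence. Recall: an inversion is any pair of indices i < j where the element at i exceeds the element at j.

Out-of-order pairs: 63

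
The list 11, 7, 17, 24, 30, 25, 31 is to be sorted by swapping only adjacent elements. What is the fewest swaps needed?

2 adjacent swaps

Each adjacent swap fixes exactly one inversion, so the minimum swap count equals the number of inversions.
Count inversions — for each element, later elements that are smaller:
11: 7 → 1
7: none → 0
17: none → 0
24: none → 0
30: 25 → 1
25: none → 0
31: none → 0
Total inversions: 1 + 0 + 0 + 0 + 1 + 0 + 0 = 2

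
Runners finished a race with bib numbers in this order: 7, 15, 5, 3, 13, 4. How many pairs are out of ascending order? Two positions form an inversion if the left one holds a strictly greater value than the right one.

Element-by-element contributions:
7: 3
15: 4
5: 2
3: 0
13: 1
4: 0
Sum: 3 + 4 + 2 + 0 + 1 + 0 = 10

10 inversions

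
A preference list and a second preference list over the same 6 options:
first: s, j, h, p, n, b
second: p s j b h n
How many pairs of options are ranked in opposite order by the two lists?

Assign each item its position (1..6) in the first ordering, then rewrite the second ordering as that position sequence:
positions: s→1, j→2, h→3, p→4, n→5, b→6
second ordering as positions: [4, 1, 2, 6, 3, 5]
Discordant pairs = inversions in this position sequence.
4: 1, 2, 3 → 3
1: 0
2: 0
6: 3, 5 → 2
3: 0
5: 0
Total: 3 + 0 + 0 + 2 + 0 + 0 = 5

There are 5 pairs.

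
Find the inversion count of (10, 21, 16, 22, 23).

Out-of-order index pairs (0-indexed):
(1,2): 21 > 16
That's 1 pair.

There is 1 out-of-order pair.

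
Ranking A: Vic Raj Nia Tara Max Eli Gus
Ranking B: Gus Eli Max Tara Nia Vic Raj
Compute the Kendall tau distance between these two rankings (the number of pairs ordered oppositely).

Assign each item its position (1..7) in the first ordering, then rewrite the second ordering as that position sequence:
positions: Vic→1, Raj→2, Nia→3, Tara→4, Max→5, Eli→6, Gus→7
second ordering as positions: [7, 6, 5, 4, 3, 1, 2]
Discordant pairs = inversions in this position sequence.
7: 6, 5, 4, 3, 1, 2 → 6
6: 5, 4, 3, 1, 2 → 5
5: 4, 3, 1, 2 → 4
4: 3, 1, 2 → 3
3: 1, 2 → 2
1: 0
2: 0
Total: 6 + 5 + 4 + 3 + 2 + 0 + 0 = 20

20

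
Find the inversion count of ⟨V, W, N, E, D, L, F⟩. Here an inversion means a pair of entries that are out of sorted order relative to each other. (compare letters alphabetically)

16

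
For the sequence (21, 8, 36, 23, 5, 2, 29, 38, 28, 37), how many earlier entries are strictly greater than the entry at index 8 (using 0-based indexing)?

The element at index 8 is 28.
Elements before it: 21, 8, 36, 23, 5, 2, 29, 38
Those larger than 28: 36, 29, 38

3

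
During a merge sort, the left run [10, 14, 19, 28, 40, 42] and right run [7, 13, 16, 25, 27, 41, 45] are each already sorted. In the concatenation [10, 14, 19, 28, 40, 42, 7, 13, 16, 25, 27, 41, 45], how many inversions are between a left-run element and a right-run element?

Take each right-half value and tally the left-half values above it:
r = 7: 10, 14, 19, 28, 40, 42 → 6
r = 13: 14, 19, 28, 40, 42 → 5
r = 16: 19, 28, 40, 42 → 4
r = 25: 28, 40, 42 → 3
r = 27: 28, 40, 42 → 3
r = 41: 42 → 1
r = 45: none → 0
Cross-inversions: 6 + 5 + 4 + 3 + 3 + 1 + 0 = 22

Cross-inversions: 22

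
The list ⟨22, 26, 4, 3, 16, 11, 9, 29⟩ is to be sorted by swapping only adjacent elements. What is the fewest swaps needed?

Each adjacent swap fixes exactly one inversion, so the minimum swap count equals the number of inversions.
Count inversions — for each element, later elements that are smaller:
22: 4, 3, 16, 11, 9 → 5
26: 4, 3, 16, 11, 9 → 5
4: 3 → 1
3: none → 0
16: 11, 9 → 2
11: 9 → 1
9: none → 0
29: none → 0
Total inversions: 5 + 5 + 1 + 0 + 2 + 1 + 0 + 0 = 14

14 swaps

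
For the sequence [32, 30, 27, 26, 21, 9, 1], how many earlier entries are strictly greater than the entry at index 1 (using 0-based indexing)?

1 such element

The element at index 1 is 30.
Elements before it: 32
Those larger than 30: 32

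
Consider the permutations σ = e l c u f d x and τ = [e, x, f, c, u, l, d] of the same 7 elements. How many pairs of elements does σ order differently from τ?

Assign each item its position (1..7) in the first ordering, then rewrite the second ordering as that position sequence:
positions: e→1, l→2, c→3, u→4, f→5, d→6, x→7
second ordering as positions: [1, 7, 5, 3, 4, 2, 6]
Discordant pairs = inversions in this position sequence.
1: 0
7: 5, 3, 4, 2, 6 → 5
5: 3, 4, 2 → 3
3: 2 → 1
4: 2 → 1
2: 0
6: 0
Total: 0 + 5 + 3 + 1 + 1 + 0 + 0 = 10

10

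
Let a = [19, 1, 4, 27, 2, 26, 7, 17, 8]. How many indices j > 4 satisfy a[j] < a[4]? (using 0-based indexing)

The element at index 4 is 2.
Elements after it: 26, 7, 17, 8
None of them are smaller than 2.

0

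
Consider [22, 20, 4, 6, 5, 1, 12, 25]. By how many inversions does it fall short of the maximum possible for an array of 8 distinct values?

13 inversions short

Maximum inversions for 8 distinct elements is C(8, 2) = 8·7/2 = 28.
Current inversions — for each element, count later smaller elements:
22: 6
20: 5
4: 1
6: 2
5: 1
1: 0
12: 0
25: 0
Current total: 6 + 5 + 1 + 2 + 1 + 0 + 0 + 0 = 15
Shortfall: 28 − 15 = 13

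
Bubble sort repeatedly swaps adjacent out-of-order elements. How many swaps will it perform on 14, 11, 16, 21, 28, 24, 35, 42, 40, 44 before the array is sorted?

3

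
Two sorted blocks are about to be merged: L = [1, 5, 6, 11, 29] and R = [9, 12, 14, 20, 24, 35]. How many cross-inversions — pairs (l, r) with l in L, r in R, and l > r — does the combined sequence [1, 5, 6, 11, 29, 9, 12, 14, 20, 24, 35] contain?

Cross-inversions: 6

Count, for every r in R, how many entries of L exceed r:
r = 9: 11, 29 → 2
r = 12: 29 → 1
r = 14: 29 → 1
r = 20: 29 → 1
r = 24: 29 → 1
r = 35: none → 0
Cross-inversions: 2 + 1 + 1 + 1 + 1 + 0 = 6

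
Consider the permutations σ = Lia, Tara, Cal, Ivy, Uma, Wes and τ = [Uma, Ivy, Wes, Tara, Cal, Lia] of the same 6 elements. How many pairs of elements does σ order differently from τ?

Assign each item its position (1..6) in the first ordering, then rewrite the second ordering as that position sequence:
positions: Lia→1, Tara→2, Cal→3, Ivy→4, Uma→5, Wes→6
second ordering as positions: [5, 4, 6, 2, 3, 1]
Discordant pairs = inversions in this position sequence.
5: 4, 2, 3, 1 → 4
4: 2, 3, 1 → 3
6: 2, 3, 1 → 3
2: 1 → 1
3: 1 → 1
1: 0
Total: 4 + 3 + 3 + 1 + 1 + 0 = 12

12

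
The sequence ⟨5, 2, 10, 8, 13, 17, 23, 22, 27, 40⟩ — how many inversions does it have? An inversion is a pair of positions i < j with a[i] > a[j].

3

Sweep left to right; for each value list the smaller values that follow it:
5 → 2 → 1
2 → none → 0
10 → 8 → 1
8 → none → 0
13 → none → 0
17 → none → 0
23 → 22 → 1
22 → none → 0
27 → none → 0
40 → none → 0
Sum: 1 + 0 + 1 + 0 + 0 + 0 + 1 + 0 + 0 + 0 = 3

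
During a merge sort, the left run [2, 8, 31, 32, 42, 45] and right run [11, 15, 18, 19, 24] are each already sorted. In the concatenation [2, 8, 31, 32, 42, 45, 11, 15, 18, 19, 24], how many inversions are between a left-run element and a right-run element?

Count, for every r in R, how many entries of L exceed r:
r = 11: 31, 32, 42, 45 → 4
r = 15: 31, 32, 42, 45 → 4
r = 18: 31, 32, 42, 45 → 4
r = 19: 31, 32, 42, 45 → 4
r = 24: 31, 32, 42, 45 → 4
Cross-inversions: 4 + 4 + 4 + 4 + 4 = 20

20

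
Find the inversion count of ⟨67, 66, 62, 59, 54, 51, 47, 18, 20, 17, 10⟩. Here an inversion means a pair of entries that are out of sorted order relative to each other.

54

For each element, count later entries that are smaller:
67 → 66, 62, 59, 54, 51, 47, 18, 20, 17, 10 → 10
66 → 62, 59, 54, 51, 47, 18, 20, 17, 10 → 9
62 → 59, 54, 51, 47, 18, 20, 17, 10 → 8
59 → 54, 51, 47, 18, 20, 17, 10 → 7
54 → 51, 47, 18, 20, 17, 10 → 6
51 → 47, 18, 20, 17, 10 → 5
47 → 18, 20, 17, 10 → 4
18 → 17, 10 → 2
20 → 17, 10 → 2
17 → 10 → 1
10 → none → 0
Sum: 10 + 9 + 8 + 7 + 6 + 5 + 4 + 2 + 2 + 1 + 0 = 54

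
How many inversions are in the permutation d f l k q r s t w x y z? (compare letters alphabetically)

1 inversion

Count, for each position, how many later elements it exceeds:
d → none → 0
f → none → 0
l → k → 1
k → none → 0
q → none → 0
r → none → 0
s → none → 0
t → none → 0
w → none → 0
x → none → 0
y → none → 0
z → none → 0
Sum: 0 + 0 + 1 + 0 + 0 + 0 + 0 + 0 + 0 + 0 + 0 + 0 = 1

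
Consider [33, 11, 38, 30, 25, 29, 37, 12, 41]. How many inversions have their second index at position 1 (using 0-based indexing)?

The element at index 1 is 11.
Elements before it: 33
Those larger than 11: 33

1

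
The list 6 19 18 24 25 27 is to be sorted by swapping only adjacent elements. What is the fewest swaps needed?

The minimum number of adjacent swaps to sort an array equals its inversion count, since every such swap removes exactly one inversion.
Count inversions — for each element, later elements that are smaller:
6: none → 0
19: 18 → 1
18: none → 0
24: none → 0
25: none → 0
27: none → 0
Total inversions: 0 + 1 + 0 + 0 + 0 + 0 = 1

There is 1 swap.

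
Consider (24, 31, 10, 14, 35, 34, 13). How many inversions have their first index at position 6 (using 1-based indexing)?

The element at index 6 is 34.
Elements after it: 13
Those smaller than 34: 13

1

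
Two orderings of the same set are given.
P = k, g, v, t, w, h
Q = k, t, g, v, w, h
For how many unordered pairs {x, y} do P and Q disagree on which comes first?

2

Assign each item its position (1..6) in the first ordering, then rewrite the second ordering as that position sequence:
positions: k→1, g→2, v→3, t→4, w→5, h→6
second ordering as positions: [1, 4, 2, 3, 5, 6]
Discordant pairs = inversions in this position sequence.
1: 0
4: 2, 3 → 2
2: 0
3: 0
5: 0
6: 0
Total: 0 + 2 + 0 + 0 + 0 + 0 = 2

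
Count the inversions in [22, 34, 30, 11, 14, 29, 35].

Listing every pair i<j with a[i]>a[j] (using 0-based positions):
(0,3): 22 > 11
(0,4): 22 > 14
(1,2): 34 > 30
(1,3): 34 > 11
(1,4): 34 > 14
(1,5): 34 > 29
(2,3): 30 > 11
(2,4): 30 > 14
(2,5): 30 > 29
That's 9 pairs.

9 out-of-order pairs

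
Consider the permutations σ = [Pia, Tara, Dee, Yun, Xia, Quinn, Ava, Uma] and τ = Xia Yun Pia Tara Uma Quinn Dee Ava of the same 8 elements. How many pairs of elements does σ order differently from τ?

There are 11 discordant pairs.

Assign each item its position (1..8) in the first ordering, then rewrite the second ordering as that position sequence:
positions: Pia→1, Tara→2, Dee→3, Yun→4, Xia→5, Quinn→6, Ava→7, Uma→8
second ordering as positions: [5, 4, 1, 2, 8, 6, 3, 7]
Discordant pairs = inversions in this position sequence.
5: 4, 1, 2, 3 → 4
4: 1, 2, 3 → 3
1: 0
2: 0
8: 6, 3, 7 → 3
6: 3 → 1
3: 0
7: 0
Total: 4 + 3 + 0 + 0 + 3 + 1 + 0 + 0 = 11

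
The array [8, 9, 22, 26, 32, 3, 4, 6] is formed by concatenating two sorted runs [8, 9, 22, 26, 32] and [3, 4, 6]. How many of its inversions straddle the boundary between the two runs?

Count, for every r in R, how many entries of L exceed r:
r = 3: 8, 9, 22, 26, 32 → 5
r = 4: 8, 9, 22, 26, 32 → 5
r = 6: 8, 9, 22, 26, 32 → 5
Cross-inversions: 5 + 5 + 5 = 15

15 split inversions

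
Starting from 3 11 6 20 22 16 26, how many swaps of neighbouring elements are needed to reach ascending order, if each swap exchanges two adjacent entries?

The minimum number of adjacent swaps to sort an array equals its inversion count, since every such swap removes exactly one inversion.
Count inversions — for each element, later elements that are smaller:
3: none → 0
11: 6 → 1
6: none → 0
20: 16 → 1
22: 16 → 1
16: none → 0
26: none → 0
Total inversions: 0 + 1 + 0 + 1 + 1 + 0 + 0 = 3

3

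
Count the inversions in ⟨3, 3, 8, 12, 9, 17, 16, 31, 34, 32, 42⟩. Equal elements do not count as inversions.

3

For each element, count later entries that are smaller:
3 → none → 0
3 → none → 0
8 → none → 0
12 → 9 → 1
9 → none → 0
17 → 16 → 1
16 → none → 0
31 → none → 0
34 → 32 → 1
32 → none → 0
42 → none → 0
Sum: 0 + 0 + 0 + 1 + 0 + 1 + 0 + 0 + 1 + 0 + 0 = 3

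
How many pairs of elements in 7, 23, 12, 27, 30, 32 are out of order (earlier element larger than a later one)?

Out-of-order index pairs (0-indexed):
(1,2): 23 > 12
That's 1 pair.

There is 1 inversion.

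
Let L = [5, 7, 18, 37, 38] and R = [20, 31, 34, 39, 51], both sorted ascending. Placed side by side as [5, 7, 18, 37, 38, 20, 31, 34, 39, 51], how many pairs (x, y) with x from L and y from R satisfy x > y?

Take each right-half value and tally the left-half values above it:
r = 20: 37, 38 → 2
r = 31: 37, 38 → 2
r = 34: 37, 38 → 2
r = 39: none → 0
r = 51: none → 0
Cross-inversions: 2 + 2 + 2 + 0 + 0 = 6

6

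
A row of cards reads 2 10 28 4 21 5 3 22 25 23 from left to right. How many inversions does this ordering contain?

Inversions: 15

Sweep left to right; for each value list the smaller values that follow it:
2 → none → 0
10 → 4, 5, 3 → 3
28 → 4, 21, 5, 3, 22, 25, 23 → 7
4 → 3 → 1
21 → 5, 3 → 2
5 → 3 → 1
3 → none → 0
22 → none → 0
25 → 23 → 1
23 → none → 0
Sum: 0 + 3 + 7 + 1 + 2 + 1 + 0 + 0 + 1 + 0 = 15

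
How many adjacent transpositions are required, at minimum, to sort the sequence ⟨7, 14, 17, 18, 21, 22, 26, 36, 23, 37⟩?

Each adjacent swap fixes exactly one inversion, so the minimum swap count equals the number of inversions.
Count inversions — for each element, later elements that are smaller:
7: none → 0
14: none → 0
17: none → 0
18: none → 0
21: none → 0
22: none → 0
26: 23 → 1
36: 23 → 1
23: none → 0
37: none → 0
Total inversions: 0 + 0 + 0 + 0 + 0 + 0 + 1 + 1 + 0 + 0 = 2

2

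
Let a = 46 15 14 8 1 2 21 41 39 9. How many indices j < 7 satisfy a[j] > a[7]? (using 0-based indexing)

The element at index 7 is 41.
Elements before it: 46, 15, 14, 8, 1, 2, 21
Those larger than 41: 46

1 such element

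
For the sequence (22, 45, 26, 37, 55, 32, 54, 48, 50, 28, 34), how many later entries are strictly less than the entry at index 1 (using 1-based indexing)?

0

The element at index 1 is 22.
Elements after it: 45, 26, 37, 55, 32, 54, 48, 50, 28, 34
None of them are smaller than 22.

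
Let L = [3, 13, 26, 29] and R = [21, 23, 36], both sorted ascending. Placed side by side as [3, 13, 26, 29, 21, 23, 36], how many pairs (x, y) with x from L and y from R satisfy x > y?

4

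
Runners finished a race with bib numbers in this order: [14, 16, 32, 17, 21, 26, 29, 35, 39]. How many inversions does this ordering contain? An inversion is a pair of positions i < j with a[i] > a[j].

4

Sweep left to right; for each value list the smaller values that follow it:
14 → none → 0
16 → none → 0
32 → 17, 21, 26, 29 → 4
17 → none → 0
21 → none → 0
26 → none → 0
29 → none → 0
35 → none → 0
39 → none → 0
Sum: 0 + 0 + 4 + 0 + 0 + 0 + 0 + 0 + 0 = 4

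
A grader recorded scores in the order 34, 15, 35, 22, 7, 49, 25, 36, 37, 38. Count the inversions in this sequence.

13 inversions

For each element, count later entries that are smaller:
34 → 15, 22, 7, 25 → 4
15 → 7 → 1
35 → 22, 7, 25 → 3
22 → 7 → 1
7 → none → 0
49 → 25, 36, 37, 38 → 4
25 → none → 0
36 → none → 0
37 → none → 0
38 → none → 0
Sum: 4 + 1 + 3 + 1 + 0 + 4 + 0 + 0 + 0 + 0 = 13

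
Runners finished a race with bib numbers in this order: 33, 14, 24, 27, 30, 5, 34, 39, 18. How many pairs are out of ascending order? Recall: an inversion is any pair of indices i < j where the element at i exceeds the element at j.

There are 15 out-of-order pairs.

Sweep left to right; for each value list the smaller values that follow it:
33 → 14, 24, 27, 30, 5, 18 → 6
14 → 5 → 1
24 → 5, 18 → 2
27 → 5, 18 → 2
30 → 5, 18 → 2
5 → none → 0
34 → 18 → 1
39 → 18 → 1
18 → none → 0
Sum: 6 + 1 + 2 + 2 + 2 + 0 + 1 + 1 + 0 = 15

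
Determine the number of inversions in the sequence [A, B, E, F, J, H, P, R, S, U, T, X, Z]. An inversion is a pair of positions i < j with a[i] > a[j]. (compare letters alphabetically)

2

Sweep left to right; for each value list the smaller values that follow it:
A → none → 0
B → none → 0
E → none → 0
F → none → 0
J → H → 1
H → none → 0
P → none → 0
R → none → 0
S → none → 0
U → T → 1
T → none → 0
X → none → 0
Z → none → 0
Sum: 0 + 0 + 0 + 0 + 1 + 0 + 0 + 0 + 0 + 1 + 0 + 0 + 0 = 2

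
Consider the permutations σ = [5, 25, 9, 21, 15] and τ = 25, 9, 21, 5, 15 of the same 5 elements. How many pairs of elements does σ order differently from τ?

3 discordant pairs

Assign each item its position (1..5) in the first ordering, then rewrite the second ordering as that position sequence:
positions: 5→1, 25→2, 9→3, 21→4, 15→5
second ordering as positions: [2, 3, 4, 1, 5]
Discordant pairs = inversions in this position sequence.
2: 1 → 1
3: 1 → 1
4: 1 → 1
1: 0
5: 0
Total: 1 + 1 + 1 + 0 + 0 = 3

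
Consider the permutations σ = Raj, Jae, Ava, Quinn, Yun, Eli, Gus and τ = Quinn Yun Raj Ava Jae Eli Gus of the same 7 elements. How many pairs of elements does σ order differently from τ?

7

Assign each item its position (1..7) in the first ordering, then rewrite the second ordering as that position sequence:
positions: Raj→1, Jae→2, Ava→3, Quinn→4, Yun→5, Eli→6, Gus→7
second ordering as positions: [4, 5, 1, 3, 2, 6, 7]
Discordant pairs = inversions in this position sequence.
4: 1, 3, 2 → 3
5: 1, 3, 2 → 3
1: 0
3: 2 → 1
2: 0
6: 0
7: 0
Total: 3 + 3 + 0 + 1 + 0 + 0 + 0 = 7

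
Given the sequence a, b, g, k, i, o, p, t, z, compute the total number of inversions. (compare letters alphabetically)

1 inversion

For each element, count later entries that are smaller:
a → none → 0
b → none → 0
g → none → 0
k → i → 1
i → none → 0
o → none → 0
p → none → 0
t → none → 0
z → none → 0
Sum: 0 + 0 + 0 + 1 + 0 + 0 + 0 + 0 + 0 = 1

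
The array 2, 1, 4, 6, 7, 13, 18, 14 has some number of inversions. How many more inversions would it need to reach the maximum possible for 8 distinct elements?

26

Maximum inversions for 8 distinct elements is C(8, 2) = 8·7/2 = 28.
Current inversions — for each element, count later smaller elements:
2: 1
1: 0
4: 0
6: 0
7: 0
13: 0
18: 1
14: 0
Current total: 1 + 0 + 0 + 0 + 0 + 0 + 1 + 0 = 2
Shortfall: 28 − 2 = 26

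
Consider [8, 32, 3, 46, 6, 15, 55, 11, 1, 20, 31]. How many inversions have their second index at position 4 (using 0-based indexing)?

3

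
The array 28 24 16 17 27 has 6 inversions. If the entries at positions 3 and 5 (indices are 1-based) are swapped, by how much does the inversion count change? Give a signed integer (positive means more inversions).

Positions 3 and 5 hold 16 and 27; after swapping, the array is [28, 24, 27, 17, 16].
For each element, count later entries that are smaller:
28: 4
24: 2
27: 2
17: 1
16: 0
Sum: 4 + 2 + 2 + 1 + 0 = 9
Change: 9 − 6 = +3

+3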